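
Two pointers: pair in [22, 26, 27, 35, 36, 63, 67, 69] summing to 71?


lo=0(22)+hi=7(69)=91
lo=0(22)+hi=6(67)=89
lo=0(22)+hi=5(63)=85
lo=0(22)+hi=4(36)=58
lo=1(26)+hi=4(36)=62
lo=2(27)+hi=4(36)=63
lo=3(35)+hi=4(36)=71

Yes: 35+36=71


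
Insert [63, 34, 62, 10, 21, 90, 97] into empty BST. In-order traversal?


Insert 63: root
Insert 34: L from 63
Insert 62: L from 63 -> R from 34
Insert 10: L from 63 -> L from 34
Insert 21: L from 63 -> L from 34 -> R from 10
Insert 90: R from 63
Insert 97: R from 63 -> R from 90

In-order: [10, 21, 34, 62, 63, 90, 97]


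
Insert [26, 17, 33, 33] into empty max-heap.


Insert 26: [26]
Insert 17: [26, 17]
Insert 33: [33, 17, 26]
Insert 33: [33, 33, 26, 17]

Final heap: [33, 33, 26, 17]


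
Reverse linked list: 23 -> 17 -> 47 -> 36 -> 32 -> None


Step 1: curr=23, set curr.next=prev(None) | reversed so far: 23
Step 2: curr=17, set curr.next=prev(23) | reversed so far: 17 -> 23
Step 3: curr=47, set curr.next=prev(17) | reversed so far: 47 -> 17 -> 23
Step 4: curr=36, set curr.next=prev(47) | reversed so far: 36 -> 47 -> 17 -> 23
Step 5: curr=32, set curr.next=prev(36) | reversed so far: 32 -> 36 -> 47 -> 17 -> 23

32 -> 36 -> 47 -> 17 -> 23 -> None


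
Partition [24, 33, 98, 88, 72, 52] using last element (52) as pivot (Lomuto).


Pivot: 52
  24 <= 52: advance i (no swap)
  33 <= 52: advance i (no swap)
Place pivot at 2: [24, 33, 52, 88, 72, 98]

Partitioned: [24, 33, 52, 88, 72, 98]


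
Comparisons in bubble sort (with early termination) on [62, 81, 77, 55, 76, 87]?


Algorithm: bubble sort (with early termination)
Input: [62, 81, 77, 55, 76, 87]
Sorted: [55, 62, 76, 77, 81, 87]

14


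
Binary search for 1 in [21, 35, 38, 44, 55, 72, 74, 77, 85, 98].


Step 1: lo=0, hi=9, mid=4, val=55
Step 2: lo=0, hi=3, mid=1, val=35
Step 3: lo=0, hi=0, mid=0, val=21

Not found


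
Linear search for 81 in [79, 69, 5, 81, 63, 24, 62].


i=0: 79!=81
i=1: 69!=81
i=2: 5!=81
i=3: 81==81 found!

Found at 3, 4 comps


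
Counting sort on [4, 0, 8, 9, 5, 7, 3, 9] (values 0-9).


Input: [4, 0, 8, 9, 5, 7, 3, 9]
Counts: [1, 0, 0, 1, 1, 1, 0, 1, 1, 2]

Sorted: [0, 3, 4, 5, 7, 8, 9, 9]


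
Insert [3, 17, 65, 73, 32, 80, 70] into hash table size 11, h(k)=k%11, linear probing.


Insert 3: h=3 -> slot 3
Insert 17: h=6 -> slot 6
Insert 65: h=10 -> slot 10
Insert 73: h=7 -> slot 7
Insert 32: h=10, 1 probes -> slot 0
Insert 80: h=3, 1 probes -> slot 4
Insert 70: h=4, 1 probes -> slot 5

Table: [32, None, None, 3, 80, 70, 17, 73, None, None, 65]


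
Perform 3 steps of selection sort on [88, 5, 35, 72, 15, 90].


Initial: [88, 5, 35, 72, 15, 90]
Step 1: min=5 at 1
  Swap: [5, 88, 35, 72, 15, 90]
Step 2: min=15 at 4
  Swap: [5, 15, 35, 72, 88, 90]
Step 3: min=35 at 2
  Swap: [5, 15, 35, 72, 88, 90]

After 3 steps: [5, 15, 35, 72, 88, 90]


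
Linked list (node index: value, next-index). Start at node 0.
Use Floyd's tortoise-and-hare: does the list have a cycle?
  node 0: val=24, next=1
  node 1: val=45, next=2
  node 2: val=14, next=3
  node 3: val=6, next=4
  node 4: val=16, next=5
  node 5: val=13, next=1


Floyd's tortoise (slow, +1) and hare (fast, +2):
  init: slow=0, fast=0
  step 1: slow=1, fast=2
  step 2: slow=2, fast=4
  step 3: slow=3, fast=1
  step 4: slow=4, fast=3
  step 5: slow=5, fast=5
  slow == fast at node 5: cycle detected

Cycle: yes


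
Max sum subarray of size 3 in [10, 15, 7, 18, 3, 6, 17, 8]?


[0:3]: 32
[1:4]: 40
[2:5]: 28
[3:6]: 27
[4:7]: 26
[5:8]: 31

Max: 40 at [1:4]


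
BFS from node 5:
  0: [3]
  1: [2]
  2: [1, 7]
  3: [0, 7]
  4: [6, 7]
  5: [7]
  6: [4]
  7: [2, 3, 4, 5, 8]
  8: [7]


Visit 5, enqueue [7]
Visit 7, enqueue [2, 3, 4, 8]
Visit 2, enqueue [1]
Visit 3, enqueue [0]
Visit 4, enqueue [6]
Visit 8, enqueue []
Visit 1, enqueue []
Visit 0, enqueue []
Visit 6, enqueue []

BFS order: [5, 7, 2, 3, 4, 8, 1, 0, 6]


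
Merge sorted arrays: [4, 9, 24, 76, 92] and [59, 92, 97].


Take 4 from A
Take 9 from A
Take 24 from A
Take 59 from B
Take 76 from A
Take 92 from A

Merged: [4, 9, 24, 59, 76, 92, 92, 97]


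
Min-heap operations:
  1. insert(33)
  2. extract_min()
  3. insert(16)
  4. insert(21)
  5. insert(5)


insert(33) -> [33]
extract_min()->33, []
insert(16) -> [16]
insert(21) -> [16, 21]
insert(5) -> [5, 21, 16]

Final heap: [5, 21, 16]


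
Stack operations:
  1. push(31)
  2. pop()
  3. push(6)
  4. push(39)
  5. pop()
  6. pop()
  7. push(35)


push(31) -> [31]
pop()->31, []
push(6) -> [6]
push(39) -> [6, 39]
pop()->39, [6]
pop()->6, []
push(35) -> [35]

Final stack: [35]


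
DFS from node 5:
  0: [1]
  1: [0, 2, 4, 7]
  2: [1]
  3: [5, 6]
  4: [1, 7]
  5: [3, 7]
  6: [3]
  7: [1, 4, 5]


Visit 5, push [7, 3]
Visit 3, push [6]
Visit 6, push []
Visit 7, push [4, 1]
Visit 1, push [4, 2, 0]
Visit 0, push []
Visit 2, push []
Visit 4, push []

DFS order: [5, 3, 6, 7, 1, 0, 2, 4]


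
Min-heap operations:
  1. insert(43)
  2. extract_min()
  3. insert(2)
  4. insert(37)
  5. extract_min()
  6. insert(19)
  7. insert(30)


insert(43) -> [43]
extract_min()->43, []
insert(2) -> [2]
insert(37) -> [2, 37]
extract_min()->2, [37]
insert(19) -> [19, 37]
insert(30) -> [19, 37, 30]

Final heap: [19, 37, 30]


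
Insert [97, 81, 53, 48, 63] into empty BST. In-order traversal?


Insert 97: root
Insert 81: L from 97
Insert 53: L from 97 -> L from 81
Insert 48: L from 97 -> L from 81 -> L from 53
Insert 63: L from 97 -> L from 81 -> R from 53

In-order: [48, 53, 63, 81, 97]


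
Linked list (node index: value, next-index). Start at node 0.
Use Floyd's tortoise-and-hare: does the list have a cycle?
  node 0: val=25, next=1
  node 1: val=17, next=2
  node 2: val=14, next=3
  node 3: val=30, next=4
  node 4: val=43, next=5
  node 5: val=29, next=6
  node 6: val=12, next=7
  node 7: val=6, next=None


Floyd's tortoise (slow, +1) and hare (fast, +2):
  init: slow=0, fast=0
  step 1: slow=1, fast=2
  step 2: slow=2, fast=4
  step 3: slow=3, fast=6
  step 4: fast 6->7->None, no cycle

Cycle: no


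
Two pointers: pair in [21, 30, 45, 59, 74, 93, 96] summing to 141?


lo=0(21)+hi=6(96)=117
lo=1(30)+hi=6(96)=126
lo=2(45)+hi=6(96)=141

Yes: 45+96=141


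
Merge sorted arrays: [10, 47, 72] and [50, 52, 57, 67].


Take 10 from A
Take 47 from A
Take 50 from B
Take 52 from B
Take 57 from B
Take 67 from B

Merged: [10, 47, 50, 52, 57, 67, 72]


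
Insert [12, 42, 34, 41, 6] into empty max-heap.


Insert 12: [12]
Insert 42: [42, 12]
Insert 34: [42, 12, 34]
Insert 41: [42, 41, 34, 12]
Insert 6: [42, 41, 34, 12, 6]

Final heap: [42, 41, 34, 12, 6]


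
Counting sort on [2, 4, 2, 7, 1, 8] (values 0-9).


Input: [2, 4, 2, 7, 1, 8]
Counts: [0, 1, 2, 0, 1, 0, 0, 1, 1, 0]

Sorted: [1, 2, 2, 4, 7, 8]


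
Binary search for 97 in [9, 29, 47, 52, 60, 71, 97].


Step 1: lo=0, hi=6, mid=3, val=52
Step 2: lo=4, hi=6, mid=5, val=71
Step 3: lo=6, hi=6, mid=6, val=97

Found at index 6


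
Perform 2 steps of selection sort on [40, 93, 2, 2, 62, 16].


Initial: [40, 93, 2, 2, 62, 16]
Step 1: min=2 at 2
  Swap: [2, 93, 40, 2, 62, 16]
Step 2: min=2 at 3
  Swap: [2, 2, 40, 93, 62, 16]

After 2 steps: [2, 2, 40, 93, 62, 16]


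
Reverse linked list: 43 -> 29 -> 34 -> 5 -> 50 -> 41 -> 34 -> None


Step 1: curr=43, set curr.next=prev(None) | reversed so far: 43
Step 2: curr=29, set curr.next=prev(43) | reversed so far: 29 -> 43
Step 3: curr=34, set curr.next=prev(29) | reversed so far: 34 -> 29 -> 43
Step 4: curr=5, set curr.next=prev(34) | reversed so far: 5 -> 34 -> 29 -> 43
Step 5: curr=50, set curr.next=prev(5) | reversed so far: 50 -> 5 -> 34 -> 29 -> 43
Step 6: curr=41, set curr.next=prev(50) | reversed so far: 41 -> 50 -> 5 -> 34 -> 29 -> 43
Step 7: curr=34, set curr.next=prev(41) | reversed so far: 34 -> 41 -> 50 -> 5 -> 34 -> 29 -> 43

34 -> 41 -> 50 -> 5 -> 34 -> 29 -> 43 -> None


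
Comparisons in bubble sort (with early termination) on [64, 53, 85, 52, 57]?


Algorithm: bubble sort (with early termination)
Input: [64, 53, 85, 52, 57]
Sorted: [52, 53, 57, 64, 85]

10


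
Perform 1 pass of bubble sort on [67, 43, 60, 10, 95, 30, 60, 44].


Initial: [67, 43, 60, 10, 95, 30, 60, 44]
Pass 1: [43, 60, 10, 67, 30, 60, 44, 95] (6 swaps)

After 1 pass: [43, 60, 10, 67, 30, 60, 44, 95]


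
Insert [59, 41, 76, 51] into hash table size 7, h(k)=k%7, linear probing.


Insert 59: h=3 -> slot 3
Insert 41: h=6 -> slot 6
Insert 76: h=6, 1 probes -> slot 0
Insert 51: h=2 -> slot 2

Table: [76, None, 51, 59, None, None, 41]


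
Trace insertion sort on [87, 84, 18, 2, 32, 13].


Initial: [87, 84, 18, 2, 32, 13]
Insert 84: [84, 87, 18, 2, 32, 13]
Insert 18: [18, 84, 87, 2, 32, 13]
Insert 2: [2, 18, 84, 87, 32, 13]
Insert 32: [2, 18, 32, 84, 87, 13]
Insert 13: [2, 13, 18, 32, 84, 87]

Sorted: [2, 13, 18, 32, 84, 87]


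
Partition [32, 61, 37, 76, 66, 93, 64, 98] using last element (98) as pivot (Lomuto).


Pivot: 98
  32 <= 98: advance i (no swap)
  61 <= 98: advance i (no swap)
  37 <= 98: advance i (no swap)
  76 <= 98: advance i (no swap)
  66 <= 98: advance i (no swap)
  93 <= 98: advance i (no swap)
  64 <= 98: advance i (no swap)
Place pivot at 7: [32, 61, 37, 76, 66, 93, 64, 98]

Partitioned: [32, 61, 37, 76, 66, 93, 64, 98]


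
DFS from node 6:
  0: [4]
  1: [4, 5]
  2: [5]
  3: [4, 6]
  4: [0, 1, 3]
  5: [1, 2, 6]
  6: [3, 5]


Visit 6, push [5, 3]
Visit 3, push [4]
Visit 4, push [1, 0]
Visit 0, push []
Visit 1, push [5]
Visit 5, push [2]
Visit 2, push []

DFS order: [6, 3, 4, 0, 1, 5, 2]


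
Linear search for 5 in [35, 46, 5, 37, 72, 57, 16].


i=0: 35!=5
i=1: 46!=5
i=2: 5==5 found!

Found at 2, 3 comps


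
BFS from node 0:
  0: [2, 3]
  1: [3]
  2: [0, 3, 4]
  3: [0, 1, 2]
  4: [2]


Visit 0, enqueue [2, 3]
Visit 2, enqueue [4]
Visit 3, enqueue [1]
Visit 4, enqueue []
Visit 1, enqueue []

BFS order: [0, 2, 3, 4, 1]


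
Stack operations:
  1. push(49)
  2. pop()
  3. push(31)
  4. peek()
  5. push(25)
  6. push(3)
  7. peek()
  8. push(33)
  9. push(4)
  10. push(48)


push(49) -> [49]
pop()->49, []
push(31) -> [31]
peek()->31
push(25) -> [31, 25]
push(3) -> [31, 25, 3]
peek()->3
push(33) -> [31, 25, 3, 33]
push(4) -> [31, 25, 3, 33, 4]
push(48) -> [31, 25, 3, 33, 4, 48]

Final stack: [31, 25, 3, 33, 4, 48]


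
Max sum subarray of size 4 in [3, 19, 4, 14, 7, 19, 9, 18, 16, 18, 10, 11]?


[0:4]: 40
[1:5]: 44
[2:6]: 44
[3:7]: 49
[4:8]: 53
[5:9]: 62
[6:10]: 61
[7:11]: 62
[8:12]: 55

Max: 62 at [5:9]


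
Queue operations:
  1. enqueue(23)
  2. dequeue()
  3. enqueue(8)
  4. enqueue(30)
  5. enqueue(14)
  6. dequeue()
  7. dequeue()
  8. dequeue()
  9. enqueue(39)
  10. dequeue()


enqueue(23) -> [23]
dequeue()->23, []
enqueue(8) -> [8]
enqueue(30) -> [8, 30]
enqueue(14) -> [8, 30, 14]
dequeue()->8, [30, 14]
dequeue()->30, [14]
dequeue()->14, []
enqueue(39) -> [39]
dequeue()->39, []

Final queue: []


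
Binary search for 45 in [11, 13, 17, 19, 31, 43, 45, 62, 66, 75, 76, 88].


Step 1: lo=0, hi=11, mid=5, val=43
Step 2: lo=6, hi=11, mid=8, val=66
Step 3: lo=6, hi=7, mid=6, val=45

Found at index 6


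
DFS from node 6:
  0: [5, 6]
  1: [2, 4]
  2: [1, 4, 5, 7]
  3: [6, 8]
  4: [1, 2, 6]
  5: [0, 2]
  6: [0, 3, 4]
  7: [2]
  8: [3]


Visit 6, push [4, 3, 0]
Visit 0, push [5]
Visit 5, push [2]
Visit 2, push [7, 4, 1]
Visit 1, push [4]
Visit 4, push []
Visit 7, push []
Visit 3, push [8]
Visit 8, push []

DFS order: [6, 0, 5, 2, 1, 4, 7, 3, 8]


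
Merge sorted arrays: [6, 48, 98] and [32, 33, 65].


Take 6 from A
Take 32 from B
Take 33 from B
Take 48 from A
Take 65 from B

Merged: [6, 32, 33, 48, 65, 98]


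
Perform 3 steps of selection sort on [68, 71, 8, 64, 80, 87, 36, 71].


Initial: [68, 71, 8, 64, 80, 87, 36, 71]
Step 1: min=8 at 2
  Swap: [8, 71, 68, 64, 80, 87, 36, 71]
Step 2: min=36 at 6
  Swap: [8, 36, 68, 64, 80, 87, 71, 71]
Step 3: min=64 at 3
  Swap: [8, 36, 64, 68, 80, 87, 71, 71]

After 3 steps: [8, 36, 64, 68, 80, 87, 71, 71]


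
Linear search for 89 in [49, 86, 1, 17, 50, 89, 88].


i=0: 49!=89
i=1: 86!=89
i=2: 1!=89
i=3: 17!=89
i=4: 50!=89
i=5: 89==89 found!

Found at 5, 6 comps


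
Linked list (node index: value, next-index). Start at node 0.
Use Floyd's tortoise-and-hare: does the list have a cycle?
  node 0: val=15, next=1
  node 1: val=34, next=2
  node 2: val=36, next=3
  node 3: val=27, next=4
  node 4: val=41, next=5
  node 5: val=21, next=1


Floyd's tortoise (slow, +1) and hare (fast, +2):
  init: slow=0, fast=0
  step 1: slow=1, fast=2
  step 2: slow=2, fast=4
  step 3: slow=3, fast=1
  step 4: slow=4, fast=3
  step 5: slow=5, fast=5
  slow == fast at node 5: cycle detected

Cycle: yes


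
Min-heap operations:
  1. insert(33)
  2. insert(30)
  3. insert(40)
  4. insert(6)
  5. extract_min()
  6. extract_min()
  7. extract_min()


insert(33) -> [33]
insert(30) -> [30, 33]
insert(40) -> [30, 33, 40]
insert(6) -> [6, 30, 40, 33]
extract_min()->6, [30, 33, 40]
extract_min()->30, [33, 40]
extract_min()->33, [40]

Final heap: [40]


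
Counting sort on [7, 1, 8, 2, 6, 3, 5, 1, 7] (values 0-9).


Input: [7, 1, 8, 2, 6, 3, 5, 1, 7]
Counts: [0, 2, 1, 1, 0, 1, 1, 2, 1, 0]

Sorted: [1, 1, 2, 3, 5, 6, 7, 7, 8]


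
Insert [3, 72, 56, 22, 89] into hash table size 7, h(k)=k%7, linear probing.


Insert 3: h=3 -> slot 3
Insert 72: h=2 -> slot 2
Insert 56: h=0 -> slot 0
Insert 22: h=1 -> slot 1
Insert 89: h=5 -> slot 5

Table: [56, 22, 72, 3, None, 89, None]


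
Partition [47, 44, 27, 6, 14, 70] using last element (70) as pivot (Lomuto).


Pivot: 70
  47 <= 70: advance i (no swap)
  44 <= 70: advance i (no swap)
  27 <= 70: advance i (no swap)
  6 <= 70: advance i (no swap)
  14 <= 70: advance i (no swap)
Place pivot at 5: [47, 44, 27, 6, 14, 70]

Partitioned: [47, 44, 27, 6, 14, 70]


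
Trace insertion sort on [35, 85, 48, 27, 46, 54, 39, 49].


Initial: [35, 85, 48, 27, 46, 54, 39, 49]
Insert 85: [35, 85, 48, 27, 46, 54, 39, 49]
Insert 48: [35, 48, 85, 27, 46, 54, 39, 49]
Insert 27: [27, 35, 48, 85, 46, 54, 39, 49]
Insert 46: [27, 35, 46, 48, 85, 54, 39, 49]
Insert 54: [27, 35, 46, 48, 54, 85, 39, 49]
Insert 39: [27, 35, 39, 46, 48, 54, 85, 49]
Insert 49: [27, 35, 39, 46, 48, 49, 54, 85]

Sorted: [27, 35, 39, 46, 48, 49, 54, 85]


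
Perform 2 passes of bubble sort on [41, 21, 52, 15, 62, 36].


Initial: [41, 21, 52, 15, 62, 36]
Pass 1: [21, 41, 15, 52, 36, 62] (3 swaps)
Pass 2: [21, 15, 41, 36, 52, 62] (2 swaps)

After 2 passes: [21, 15, 41, 36, 52, 62]


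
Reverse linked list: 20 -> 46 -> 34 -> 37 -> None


Step 1: curr=20, set curr.next=prev(None) | reversed so far: 20
Step 2: curr=46, set curr.next=prev(20) | reversed so far: 46 -> 20
Step 3: curr=34, set curr.next=prev(46) | reversed so far: 34 -> 46 -> 20
Step 4: curr=37, set curr.next=prev(34) | reversed so far: 37 -> 34 -> 46 -> 20

37 -> 34 -> 46 -> 20 -> None


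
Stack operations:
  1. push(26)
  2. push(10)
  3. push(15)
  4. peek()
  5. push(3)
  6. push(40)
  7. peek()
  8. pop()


push(26) -> [26]
push(10) -> [26, 10]
push(15) -> [26, 10, 15]
peek()->15
push(3) -> [26, 10, 15, 3]
push(40) -> [26, 10, 15, 3, 40]
peek()->40
pop()->40, [26, 10, 15, 3]

Final stack: [26, 10, 15, 3]


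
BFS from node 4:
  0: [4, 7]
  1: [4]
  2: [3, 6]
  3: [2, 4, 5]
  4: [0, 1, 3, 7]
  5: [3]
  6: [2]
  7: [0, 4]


Visit 4, enqueue [0, 1, 3, 7]
Visit 0, enqueue []
Visit 1, enqueue []
Visit 3, enqueue [2, 5]
Visit 7, enqueue []
Visit 2, enqueue [6]
Visit 5, enqueue []
Visit 6, enqueue []

BFS order: [4, 0, 1, 3, 7, 2, 5, 6]


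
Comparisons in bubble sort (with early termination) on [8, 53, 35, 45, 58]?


Algorithm: bubble sort (with early termination)
Input: [8, 53, 35, 45, 58]
Sorted: [8, 35, 45, 53, 58]

7


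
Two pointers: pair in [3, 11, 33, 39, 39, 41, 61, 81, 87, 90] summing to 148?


lo=0(3)+hi=9(90)=93
lo=1(11)+hi=9(90)=101
lo=2(33)+hi=9(90)=123
lo=3(39)+hi=9(90)=129
lo=4(39)+hi=9(90)=129
lo=5(41)+hi=9(90)=131
lo=6(61)+hi=9(90)=151
lo=6(61)+hi=8(87)=148

Yes: 61+87=148


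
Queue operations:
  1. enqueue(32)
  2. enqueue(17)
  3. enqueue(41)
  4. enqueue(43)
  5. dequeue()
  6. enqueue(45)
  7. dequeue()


enqueue(32) -> [32]
enqueue(17) -> [32, 17]
enqueue(41) -> [32, 17, 41]
enqueue(43) -> [32, 17, 41, 43]
dequeue()->32, [17, 41, 43]
enqueue(45) -> [17, 41, 43, 45]
dequeue()->17, [41, 43, 45]

Final queue: [41, 43, 45]


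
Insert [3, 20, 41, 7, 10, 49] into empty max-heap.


Insert 3: [3]
Insert 20: [20, 3]
Insert 41: [41, 3, 20]
Insert 7: [41, 7, 20, 3]
Insert 10: [41, 10, 20, 3, 7]
Insert 49: [49, 10, 41, 3, 7, 20]

Final heap: [49, 10, 41, 3, 7, 20]


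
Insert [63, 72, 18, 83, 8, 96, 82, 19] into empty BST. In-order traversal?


Insert 63: root
Insert 72: R from 63
Insert 18: L from 63
Insert 83: R from 63 -> R from 72
Insert 8: L from 63 -> L from 18
Insert 96: R from 63 -> R from 72 -> R from 83
Insert 82: R from 63 -> R from 72 -> L from 83
Insert 19: L from 63 -> R from 18

In-order: [8, 18, 19, 63, 72, 82, 83, 96]


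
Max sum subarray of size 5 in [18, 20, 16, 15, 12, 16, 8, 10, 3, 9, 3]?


[0:5]: 81
[1:6]: 79
[2:7]: 67
[3:8]: 61
[4:9]: 49
[5:10]: 46
[6:11]: 33

Max: 81 at [0:5]


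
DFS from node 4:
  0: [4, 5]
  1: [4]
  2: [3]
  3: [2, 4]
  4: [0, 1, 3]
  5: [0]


Visit 4, push [3, 1, 0]
Visit 0, push [5]
Visit 5, push []
Visit 1, push []
Visit 3, push [2]
Visit 2, push []

DFS order: [4, 0, 5, 1, 3, 2]


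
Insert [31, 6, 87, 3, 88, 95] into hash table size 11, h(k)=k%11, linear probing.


Insert 31: h=9 -> slot 9
Insert 6: h=6 -> slot 6
Insert 87: h=10 -> slot 10
Insert 3: h=3 -> slot 3
Insert 88: h=0 -> slot 0
Insert 95: h=7 -> slot 7

Table: [88, None, None, 3, None, None, 6, 95, None, 31, 87]


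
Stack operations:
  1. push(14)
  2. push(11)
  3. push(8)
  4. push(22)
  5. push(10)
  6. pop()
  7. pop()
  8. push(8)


push(14) -> [14]
push(11) -> [14, 11]
push(8) -> [14, 11, 8]
push(22) -> [14, 11, 8, 22]
push(10) -> [14, 11, 8, 22, 10]
pop()->10, [14, 11, 8, 22]
pop()->22, [14, 11, 8]
push(8) -> [14, 11, 8, 8]

Final stack: [14, 11, 8, 8]


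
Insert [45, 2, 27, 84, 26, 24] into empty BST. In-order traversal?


Insert 45: root
Insert 2: L from 45
Insert 27: L from 45 -> R from 2
Insert 84: R from 45
Insert 26: L from 45 -> R from 2 -> L from 27
Insert 24: L from 45 -> R from 2 -> L from 27 -> L from 26

In-order: [2, 24, 26, 27, 45, 84]


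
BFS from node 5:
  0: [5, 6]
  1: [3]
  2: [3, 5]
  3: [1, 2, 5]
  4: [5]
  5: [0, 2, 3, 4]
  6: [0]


Visit 5, enqueue [0, 2, 3, 4]
Visit 0, enqueue [6]
Visit 2, enqueue []
Visit 3, enqueue [1]
Visit 4, enqueue []
Visit 6, enqueue []
Visit 1, enqueue []

BFS order: [5, 0, 2, 3, 4, 6, 1]


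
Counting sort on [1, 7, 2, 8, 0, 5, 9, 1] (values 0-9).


Input: [1, 7, 2, 8, 0, 5, 9, 1]
Counts: [1, 2, 1, 0, 0, 1, 0, 1, 1, 1]

Sorted: [0, 1, 1, 2, 5, 7, 8, 9]


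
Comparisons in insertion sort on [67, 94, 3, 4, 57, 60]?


Algorithm: insertion sort
Input: [67, 94, 3, 4, 57, 60]
Sorted: [3, 4, 57, 60, 67, 94]

12


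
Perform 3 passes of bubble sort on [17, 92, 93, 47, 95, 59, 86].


Initial: [17, 92, 93, 47, 95, 59, 86]
Pass 1: [17, 92, 47, 93, 59, 86, 95] (3 swaps)
Pass 2: [17, 47, 92, 59, 86, 93, 95] (3 swaps)
Pass 3: [17, 47, 59, 86, 92, 93, 95] (2 swaps)

After 3 passes: [17, 47, 59, 86, 92, 93, 95]


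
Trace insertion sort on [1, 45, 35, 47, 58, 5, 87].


Initial: [1, 45, 35, 47, 58, 5, 87]
Insert 45: [1, 45, 35, 47, 58, 5, 87]
Insert 35: [1, 35, 45, 47, 58, 5, 87]
Insert 47: [1, 35, 45, 47, 58, 5, 87]
Insert 58: [1, 35, 45, 47, 58, 5, 87]
Insert 5: [1, 5, 35, 45, 47, 58, 87]
Insert 87: [1, 5, 35, 45, 47, 58, 87]

Sorted: [1, 5, 35, 45, 47, 58, 87]


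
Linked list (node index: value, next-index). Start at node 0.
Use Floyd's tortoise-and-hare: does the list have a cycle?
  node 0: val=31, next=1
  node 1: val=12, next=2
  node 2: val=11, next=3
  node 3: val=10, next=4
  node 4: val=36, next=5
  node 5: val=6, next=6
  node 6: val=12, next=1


Floyd's tortoise (slow, +1) and hare (fast, +2):
  init: slow=0, fast=0
  step 1: slow=1, fast=2
  step 2: slow=2, fast=4
  step 3: slow=3, fast=6
  step 4: slow=4, fast=2
  step 5: slow=5, fast=4
  step 6: slow=6, fast=6
  slow == fast at node 6: cycle detected

Cycle: yes


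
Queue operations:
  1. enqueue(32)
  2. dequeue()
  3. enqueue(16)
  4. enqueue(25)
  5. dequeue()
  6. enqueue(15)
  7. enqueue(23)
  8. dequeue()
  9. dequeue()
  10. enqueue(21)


enqueue(32) -> [32]
dequeue()->32, []
enqueue(16) -> [16]
enqueue(25) -> [16, 25]
dequeue()->16, [25]
enqueue(15) -> [25, 15]
enqueue(23) -> [25, 15, 23]
dequeue()->25, [15, 23]
dequeue()->15, [23]
enqueue(21) -> [23, 21]

Final queue: [23, 21]


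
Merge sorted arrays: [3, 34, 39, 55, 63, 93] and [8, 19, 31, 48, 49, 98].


Take 3 from A
Take 8 from B
Take 19 from B
Take 31 from B
Take 34 from A
Take 39 from A
Take 48 from B
Take 49 from B
Take 55 from A
Take 63 from A
Take 93 from A

Merged: [3, 8, 19, 31, 34, 39, 48, 49, 55, 63, 93, 98]


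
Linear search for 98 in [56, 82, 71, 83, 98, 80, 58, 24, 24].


i=0: 56!=98
i=1: 82!=98
i=2: 71!=98
i=3: 83!=98
i=4: 98==98 found!

Found at 4, 5 comps


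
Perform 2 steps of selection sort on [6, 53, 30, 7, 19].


Initial: [6, 53, 30, 7, 19]
Step 1: min=6 at 0
  Swap: [6, 53, 30, 7, 19]
Step 2: min=7 at 3
  Swap: [6, 7, 30, 53, 19]

After 2 steps: [6, 7, 30, 53, 19]


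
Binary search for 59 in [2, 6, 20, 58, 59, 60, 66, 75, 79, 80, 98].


Step 1: lo=0, hi=10, mid=5, val=60
Step 2: lo=0, hi=4, mid=2, val=20
Step 3: lo=3, hi=4, mid=3, val=58
Step 4: lo=4, hi=4, mid=4, val=59

Found at index 4


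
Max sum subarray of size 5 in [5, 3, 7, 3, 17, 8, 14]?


[0:5]: 35
[1:6]: 38
[2:7]: 49

Max: 49 at [2:7]


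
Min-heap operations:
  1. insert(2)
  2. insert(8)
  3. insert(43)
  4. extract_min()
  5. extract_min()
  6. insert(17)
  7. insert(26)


insert(2) -> [2]
insert(8) -> [2, 8]
insert(43) -> [2, 8, 43]
extract_min()->2, [8, 43]
extract_min()->8, [43]
insert(17) -> [17, 43]
insert(26) -> [17, 43, 26]

Final heap: [17, 43, 26]


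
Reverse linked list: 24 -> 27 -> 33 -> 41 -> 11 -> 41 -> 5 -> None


Step 1: curr=24, set curr.next=prev(None) | reversed so far: 24
Step 2: curr=27, set curr.next=prev(24) | reversed so far: 27 -> 24
Step 3: curr=33, set curr.next=prev(27) | reversed so far: 33 -> 27 -> 24
Step 4: curr=41, set curr.next=prev(33) | reversed so far: 41 -> 33 -> 27 -> 24
Step 5: curr=11, set curr.next=prev(41) | reversed so far: 11 -> 41 -> 33 -> 27 -> 24
Step 6: curr=41, set curr.next=prev(11) | reversed so far: 41 -> 11 -> 41 -> 33 -> 27 -> 24
Step 7: curr=5, set curr.next=prev(41) | reversed so far: 5 -> 41 -> 11 -> 41 -> 33 -> 27 -> 24

5 -> 41 -> 11 -> 41 -> 33 -> 27 -> 24 -> None


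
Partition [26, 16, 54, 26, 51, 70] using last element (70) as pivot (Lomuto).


Pivot: 70
  26 <= 70: advance i (no swap)
  16 <= 70: advance i (no swap)
  54 <= 70: advance i (no swap)
  26 <= 70: advance i (no swap)
  51 <= 70: advance i (no swap)
Place pivot at 5: [26, 16, 54, 26, 51, 70]

Partitioned: [26, 16, 54, 26, 51, 70]


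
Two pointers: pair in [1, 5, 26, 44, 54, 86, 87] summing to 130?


lo=0(1)+hi=6(87)=88
lo=1(5)+hi=6(87)=92
lo=2(26)+hi=6(87)=113
lo=3(44)+hi=6(87)=131
lo=3(44)+hi=5(86)=130

Yes: 44+86=130


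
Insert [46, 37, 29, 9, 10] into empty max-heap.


Insert 46: [46]
Insert 37: [46, 37]
Insert 29: [46, 37, 29]
Insert 9: [46, 37, 29, 9]
Insert 10: [46, 37, 29, 9, 10]

Final heap: [46, 37, 29, 9, 10]


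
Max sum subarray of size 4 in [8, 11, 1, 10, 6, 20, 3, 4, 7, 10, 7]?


[0:4]: 30
[1:5]: 28
[2:6]: 37
[3:7]: 39
[4:8]: 33
[5:9]: 34
[6:10]: 24
[7:11]: 28

Max: 39 at [3:7]


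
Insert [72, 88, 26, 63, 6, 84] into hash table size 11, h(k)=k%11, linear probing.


Insert 72: h=6 -> slot 6
Insert 88: h=0 -> slot 0
Insert 26: h=4 -> slot 4
Insert 63: h=8 -> slot 8
Insert 6: h=6, 1 probes -> slot 7
Insert 84: h=7, 2 probes -> slot 9

Table: [88, None, None, None, 26, None, 72, 6, 63, 84, None]


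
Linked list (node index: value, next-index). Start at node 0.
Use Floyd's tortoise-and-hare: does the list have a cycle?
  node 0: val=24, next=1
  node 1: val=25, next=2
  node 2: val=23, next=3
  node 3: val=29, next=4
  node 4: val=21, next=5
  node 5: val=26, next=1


Floyd's tortoise (slow, +1) and hare (fast, +2):
  init: slow=0, fast=0
  step 1: slow=1, fast=2
  step 2: slow=2, fast=4
  step 3: slow=3, fast=1
  step 4: slow=4, fast=3
  step 5: slow=5, fast=5
  slow == fast at node 5: cycle detected

Cycle: yes


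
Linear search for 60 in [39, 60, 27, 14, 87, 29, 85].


i=0: 39!=60
i=1: 60==60 found!

Found at 1, 2 comps


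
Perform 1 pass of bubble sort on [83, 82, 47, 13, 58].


Initial: [83, 82, 47, 13, 58]
Pass 1: [82, 47, 13, 58, 83] (4 swaps)

After 1 pass: [82, 47, 13, 58, 83]


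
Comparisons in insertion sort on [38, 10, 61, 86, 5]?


Algorithm: insertion sort
Input: [38, 10, 61, 86, 5]
Sorted: [5, 10, 38, 61, 86]

7


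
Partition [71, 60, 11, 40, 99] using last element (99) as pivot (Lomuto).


Pivot: 99
  71 <= 99: advance i (no swap)
  60 <= 99: advance i (no swap)
  11 <= 99: advance i (no swap)
  40 <= 99: advance i (no swap)
Place pivot at 4: [71, 60, 11, 40, 99]

Partitioned: [71, 60, 11, 40, 99]


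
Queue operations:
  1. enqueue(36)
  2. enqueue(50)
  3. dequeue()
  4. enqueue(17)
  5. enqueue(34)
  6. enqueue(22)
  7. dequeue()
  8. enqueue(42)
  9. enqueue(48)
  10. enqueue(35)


enqueue(36) -> [36]
enqueue(50) -> [36, 50]
dequeue()->36, [50]
enqueue(17) -> [50, 17]
enqueue(34) -> [50, 17, 34]
enqueue(22) -> [50, 17, 34, 22]
dequeue()->50, [17, 34, 22]
enqueue(42) -> [17, 34, 22, 42]
enqueue(48) -> [17, 34, 22, 42, 48]
enqueue(35) -> [17, 34, 22, 42, 48, 35]

Final queue: [17, 34, 22, 42, 48, 35]


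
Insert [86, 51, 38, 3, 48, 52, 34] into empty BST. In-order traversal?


Insert 86: root
Insert 51: L from 86
Insert 38: L from 86 -> L from 51
Insert 3: L from 86 -> L from 51 -> L from 38
Insert 48: L from 86 -> L from 51 -> R from 38
Insert 52: L from 86 -> R from 51
Insert 34: L from 86 -> L from 51 -> L from 38 -> R from 3

In-order: [3, 34, 38, 48, 51, 52, 86]


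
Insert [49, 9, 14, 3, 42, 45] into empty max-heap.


Insert 49: [49]
Insert 9: [49, 9]
Insert 14: [49, 9, 14]
Insert 3: [49, 9, 14, 3]
Insert 42: [49, 42, 14, 3, 9]
Insert 45: [49, 42, 45, 3, 9, 14]

Final heap: [49, 42, 45, 3, 9, 14]


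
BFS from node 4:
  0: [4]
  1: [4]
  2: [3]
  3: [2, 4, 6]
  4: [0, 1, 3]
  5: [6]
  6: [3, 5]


Visit 4, enqueue [0, 1, 3]
Visit 0, enqueue []
Visit 1, enqueue []
Visit 3, enqueue [2, 6]
Visit 2, enqueue []
Visit 6, enqueue [5]
Visit 5, enqueue []

BFS order: [4, 0, 1, 3, 2, 6, 5]


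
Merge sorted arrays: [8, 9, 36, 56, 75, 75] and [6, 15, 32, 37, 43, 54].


Take 6 from B
Take 8 from A
Take 9 from A
Take 15 from B
Take 32 from B
Take 36 from A
Take 37 from B
Take 43 from B
Take 54 from B

Merged: [6, 8, 9, 15, 32, 36, 37, 43, 54, 56, 75, 75]


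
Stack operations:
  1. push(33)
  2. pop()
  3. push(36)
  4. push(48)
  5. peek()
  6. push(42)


push(33) -> [33]
pop()->33, []
push(36) -> [36]
push(48) -> [36, 48]
peek()->48
push(42) -> [36, 48, 42]

Final stack: [36, 48, 42]


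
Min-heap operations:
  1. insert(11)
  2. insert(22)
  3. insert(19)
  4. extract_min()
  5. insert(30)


insert(11) -> [11]
insert(22) -> [11, 22]
insert(19) -> [11, 22, 19]
extract_min()->11, [19, 22]
insert(30) -> [19, 22, 30]

Final heap: [19, 22, 30]


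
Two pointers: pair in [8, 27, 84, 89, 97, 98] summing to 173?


lo=0(8)+hi=5(98)=106
lo=1(27)+hi=5(98)=125
lo=2(84)+hi=5(98)=182
lo=2(84)+hi=4(97)=181
lo=2(84)+hi=3(89)=173

Yes: 84+89=173


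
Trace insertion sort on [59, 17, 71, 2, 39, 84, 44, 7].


Initial: [59, 17, 71, 2, 39, 84, 44, 7]
Insert 17: [17, 59, 71, 2, 39, 84, 44, 7]
Insert 71: [17, 59, 71, 2, 39, 84, 44, 7]
Insert 2: [2, 17, 59, 71, 39, 84, 44, 7]
Insert 39: [2, 17, 39, 59, 71, 84, 44, 7]
Insert 84: [2, 17, 39, 59, 71, 84, 44, 7]
Insert 44: [2, 17, 39, 44, 59, 71, 84, 7]
Insert 7: [2, 7, 17, 39, 44, 59, 71, 84]

Sorted: [2, 7, 17, 39, 44, 59, 71, 84]


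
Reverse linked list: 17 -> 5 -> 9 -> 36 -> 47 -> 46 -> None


Step 1: curr=17, set curr.next=prev(None) | reversed so far: 17
Step 2: curr=5, set curr.next=prev(17) | reversed so far: 5 -> 17
Step 3: curr=9, set curr.next=prev(5) | reversed so far: 9 -> 5 -> 17
Step 4: curr=36, set curr.next=prev(9) | reversed so far: 36 -> 9 -> 5 -> 17
Step 5: curr=47, set curr.next=prev(36) | reversed so far: 47 -> 36 -> 9 -> 5 -> 17
Step 6: curr=46, set curr.next=prev(47) | reversed so far: 46 -> 47 -> 36 -> 9 -> 5 -> 17

46 -> 47 -> 36 -> 9 -> 5 -> 17 -> None


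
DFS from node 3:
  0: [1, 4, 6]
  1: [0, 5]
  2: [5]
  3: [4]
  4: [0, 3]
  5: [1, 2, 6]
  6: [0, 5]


Visit 3, push [4]
Visit 4, push [0]
Visit 0, push [6, 1]
Visit 1, push [5]
Visit 5, push [6, 2]
Visit 2, push []
Visit 6, push []

DFS order: [3, 4, 0, 1, 5, 2, 6]


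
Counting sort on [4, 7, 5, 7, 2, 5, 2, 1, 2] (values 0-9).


Input: [4, 7, 5, 7, 2, 5, 2, 1, 2]
Counts: [0, 1, 3, 0, 1, 2, 0, 2, 0, 0]

Sorted: [1, 2, 2, 2, 4, 5, 5, 7, 7]


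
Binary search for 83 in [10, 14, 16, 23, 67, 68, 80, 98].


Step 1: lo=0, hi=7, mid=3, val=23
Step 2: lo=4, hi=7, mid=5, val=68
Step 3: lo=6, hi=7, mid=6, val=80
Step 4: lo=7, hi=7, mid=7, val=98

Not found


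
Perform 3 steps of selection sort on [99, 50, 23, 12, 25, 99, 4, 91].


Initial: [99, 50, 23, 12, 25, 99, 4, 91]
Step 1: min=4 at 6
  Swap: [4, 50, 23, 12, 25, 99, 99, 91]
Step 2: min=12 at 3
  Swap: [4, 12, 23, 50, 25, 99, 99, 91]
Step 3: min=23 at 2
  Swap: [4, 12, 23, 50, 25, 99, 99, 91]

After 3 steps: [4, 12, 23, 50, 25, 99, 99, 91]


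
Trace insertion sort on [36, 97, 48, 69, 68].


Initial: [36, 97, 48, 69, 68]
Insert 97: [36, 97, 48, 69, 68]
Insert 48: [36, 48, 97, 69, 68]
Insert 69: [36, 48, 69, 97, 68]
Insert 68: [36, 48, 68, 69, 97]

Sorted: [36, 48, 68, 69, 97]


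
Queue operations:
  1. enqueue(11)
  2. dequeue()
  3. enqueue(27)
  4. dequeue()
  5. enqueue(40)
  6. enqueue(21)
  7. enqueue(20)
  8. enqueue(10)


enqueue(11) -> [11]
dequeue()->11, []
enqueue(27) -> [27]
dequeue()->27, []
enqueue(40) -> [40]
enqueue(21) -> [40, 21]
enqueue(20) -> [40, 21, 20]
enqueue(10) -> [40, 21, 20, 10]

Final queue: [40, 21, 20, 10]


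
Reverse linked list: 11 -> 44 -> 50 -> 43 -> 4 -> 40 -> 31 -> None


Step 1: curr=11, set curr.next=prev(None) | reversed so far: 11
Step 2: curr=44, set curr.next=prev(11) | reversed so far: 44 -> 11
Step 3: curr=50, set curr.next=prev(44) | reversed so far: 50 -> 44 -> 11
Step 4: curr=43, set curr.next=prev(50) | reversed so far: 43 -> 50 -> 44 -> 11
Step 5: curr=4, set curr.next=prev(43) | reversed so far: 4 -> 43 -> 50 -> 44 -> 11
Step 6: curr=40, set curr.next=prev(4) | reversed so far: 40 -> 4 -> 43 -> 50 -> 44 -> 11
Step 7: curr=31, set curr.next=prev(40) | reversed so far: 31 -> 40 -> 4 -> 43 -> 50 -> 44 -> 11

31 -> 40 -> 4 -> 43 -> 50 -> 44 -> 11 -> None


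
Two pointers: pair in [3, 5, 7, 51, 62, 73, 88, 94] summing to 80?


lo=0(3)+hi=7(94)=97
lo=0(3)+hi=6(88)=91
lo=0(3)+hi=5(73)=76
lo=1(5)+hi=5(73)=78
lo=2(7)+hi=5(73)=80

Yes: 7+73=80


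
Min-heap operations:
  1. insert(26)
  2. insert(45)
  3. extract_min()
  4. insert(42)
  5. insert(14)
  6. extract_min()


insert(26) -> [26]
insert(45) -> [26, 45]
extract_min()->26, [45]
insert(42) -> [42, 45]
insert(14) -> [14, 45, 42]
extract_min()->14, [42, 45]

Final heap: [42, 45]


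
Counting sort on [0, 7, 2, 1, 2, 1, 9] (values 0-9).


Input: [0, 7, 2, 1, 2, 1, 9]
Counts: [1, 2, 2, 0, 0, 0, 0, 1, 0, 1]

Sorted: [0, 1, 1, 2, 2, 7, 9]


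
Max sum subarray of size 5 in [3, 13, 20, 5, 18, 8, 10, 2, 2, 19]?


[0:5]: 59
[1:6]: 64
[2:7]: 61
[3:8]: 43
[4:9]: 40
[5:10]: 41

Max: 64 at [1:6]


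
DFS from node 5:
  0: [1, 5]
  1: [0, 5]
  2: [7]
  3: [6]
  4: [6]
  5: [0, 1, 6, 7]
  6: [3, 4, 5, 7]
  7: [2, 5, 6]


Visit 5, push [7, 6, 1, 0]
Visit 0, push [1]
Visit 1, push []
Visit 6, push [7, 4, 3]
Visit 3, push []
Visit 4, push []
Visit 7, push [2]
Visit 2, push []

DFS order: [5, 0, 1, 6, 3, 4, 7, 2]


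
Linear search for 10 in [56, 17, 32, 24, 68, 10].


i=0: 56!=10
i=1: 17!=10
i=2: 32!=10
i=3: 24!=10
i=4: 68!=10
i=5: 10==10 found!

Found at 5, 6 comps


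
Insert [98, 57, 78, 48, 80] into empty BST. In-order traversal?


Insert 98: root
Insert 57: L from 98
Insert 78: L from 98 -> R from 57
Insert 48: L from 98 -> L from 57
Insert 80: L from 98 -> R from 57 -> R from 78

In-order: [48, 57, 78, 80, 98]


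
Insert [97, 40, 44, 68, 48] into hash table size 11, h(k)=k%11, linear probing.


Insert 97: h=9 -> slot 9
Insert 40: h=7 -> slot 7
Insert 44: h=0 -> slot 0
Insert 68: h=2 -> slot 2
Insert 48: h=4 -> slot 4

Table: [44, None, 68, None, 48, None, None, 40, None, 97, None]


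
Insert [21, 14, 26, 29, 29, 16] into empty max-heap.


Insert 21: [21]
Insert 14: [21, 14]
Insert 26: [26, 14, 21]
Insert 29: [29, 26, 21, 14]
Insert 29: [29, 29, 21, 14, 26]
Insert 16: [29, 29, 21, 14, 26, 16]

Final heap: [29, 29, 21, 14, 26, 16]


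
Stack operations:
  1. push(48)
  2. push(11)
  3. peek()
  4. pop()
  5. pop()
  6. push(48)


push(48) -> [48]
push(11) -> [48, 11]
peek()->11
pop()->11, [48]
pop()->48, []
push(48) -> [48]

Final stack: [48]


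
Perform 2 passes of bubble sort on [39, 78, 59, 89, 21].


Initial: [39, 78, 59, 89, 21]
Pass 1: [39, 59, 78, 21, 89] (2 swaps)
Pass 2: [39, 59, 21, 78, 89] (1 swaps)

After 2 passes: [39, 59, 21, 78, 89]


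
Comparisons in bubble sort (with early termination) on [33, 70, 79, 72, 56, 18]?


Algorithm: bubble sort (with early termination)
Input: [33, 70, 79, 72, 56, 18]
Sorted: [18, 33, 56, 70, 72, 79]

15


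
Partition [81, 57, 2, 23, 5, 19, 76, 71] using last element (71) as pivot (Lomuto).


Pivot: 71
  57 <= 71: swap -> [57, 81, 2, 23, 5, 19, 76, 71]
  2 <= 71: swap -> [57, 2, 81, 23, 5, 19, 76, 71]
  23 <= 71: swap -> [57, 2, 23, 81, 5, 19, 76, 71]
  5 <= 71: swap -> [57, 2, 23, 5, 81, 19, 76, 71]
  19 <= 71: swap -> [57, 2, 23, 5, 19, 81, 76, 71]
Place pivot at 5: [57, 2, 23, 5, 19, 71, 76, 81]

Partitioned: [57, 2, 23, 5, 19, 71, 76, 81]


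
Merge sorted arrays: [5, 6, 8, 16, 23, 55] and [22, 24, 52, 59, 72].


Take 5 from A
Take 6 from A
Take 8 from A
Take 16 from A
Take 22 from B
Take 23 from A
Take 24 from B
Take 52 from B
Take 55 from A

Merged: [5, 6, 8, 16, 22, 23, 24, 52, 55, 59, 72]


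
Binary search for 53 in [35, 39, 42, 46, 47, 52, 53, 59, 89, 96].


Step 1: lo=0, hi=9, mid=4, val=47
Step 2: lo=5, hi=9, mid=7, val=59
Step 3: lo=5, hi=6, mid=5, val=52
Step 4: lo=6, hi=6, mid=6, val=53

Found at index 6


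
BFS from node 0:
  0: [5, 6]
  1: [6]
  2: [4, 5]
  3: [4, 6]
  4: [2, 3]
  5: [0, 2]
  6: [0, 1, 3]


Visit 0, enqueue [5, 6]
Visit 5, enqueue [2]
Visit 6, enqueue [1, 3]
Visit 2, enqueue [4]
Visit 1, enqueue []
Visit 3, enqueue []
Visit 4, enqueue []

BFS order: [0, 5, 6, 2, 1, 3, 4]


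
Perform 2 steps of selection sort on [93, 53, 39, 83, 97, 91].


Initial: [93, 53, 39, 83, 97, 91]
Step 1: min=39 at 2
  Swap: [39, 53, 93, 83, 97, 91]
Step 2: min=53 at 1
  Swap: [39, 53, 93, 83, 97, 91]

After 2 steps: [39, 53, 93, 83, 97, 91]


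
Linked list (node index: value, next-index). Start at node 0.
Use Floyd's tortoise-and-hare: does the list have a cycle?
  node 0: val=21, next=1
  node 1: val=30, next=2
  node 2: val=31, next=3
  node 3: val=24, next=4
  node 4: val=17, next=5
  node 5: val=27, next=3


Floyd's tortoise (slow, +1) and hare (fast, +2):
  init: slow=0, fast=0
  step 1: slow=1, fast=2
  step 2: slow=2, fast=4
  step 3: slow=3, fast=3
  slow == fast at node 3: cycle detected

Cycle: yes


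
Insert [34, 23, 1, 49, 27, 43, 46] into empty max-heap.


Insert 34: [34]
Insert 23: [34, 23]
Insert 1: [34, 23, 1]
Insert 49: [49, 34, 1, 23]
Insert 27: [49, 34, 1, 23, 27]
Insert 43: [49, 34, 43, 23, 27, 1]
Insert 46: [49, 34, 46, 23, 27, 1, 43]

Final heap: [49, 34, 46, 23, 27, 1, 43]


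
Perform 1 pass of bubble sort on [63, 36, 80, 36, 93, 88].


Initial: [63, 36, 80, 36, 93, 88]
Pass 1: [36, 63, 36, 80, 88, 93] (3 swaps)

After 1 pass: [36, 63, 36, 80, 88, 93]


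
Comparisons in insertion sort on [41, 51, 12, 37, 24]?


Algorithm: insertion sort
Input: [41, 51, 12, 37, 24]
Sorted: [12, 24, 37, 41, 51]

10


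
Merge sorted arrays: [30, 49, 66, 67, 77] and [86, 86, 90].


Take 30 from A
Take 49 from A
Take 66 from A
Take 67 from A
Take 77 from A

Merged: [30, 49, 66, 67, 77, 86, 86, 90]


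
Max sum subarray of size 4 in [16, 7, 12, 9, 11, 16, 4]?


[0:4]: 44
[1:5]: 39
[2:6]: 48
[3:7]: 40

Max: 48 at [2:6]


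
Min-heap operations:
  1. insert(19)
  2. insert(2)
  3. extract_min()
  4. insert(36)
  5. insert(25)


insert(19) -> [19]
insert(2) -> [2, 19]
extract_min()->2, [19]
insert(36) -> [19, 36]
insert(25) -> [19, 36, 25]

Final heap: [19, 36, 25]


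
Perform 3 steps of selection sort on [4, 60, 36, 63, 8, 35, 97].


Initial: [4, 60, 36, 63, 8, 35, 97]
Step 1: min=4 at 0
  Swap: [4, 60, 36, 63, 8, 35, 97]
Step 2: min=8 at 4
  Swap: [4, 8, 36, 63, 60, 35, 97]
Step 3: min=35 at 5
  Swap: [4, 8, 35, 63, 60, 36, 97]

After 3 steps: [4, 8, 35, 63, 60, 36, 97]


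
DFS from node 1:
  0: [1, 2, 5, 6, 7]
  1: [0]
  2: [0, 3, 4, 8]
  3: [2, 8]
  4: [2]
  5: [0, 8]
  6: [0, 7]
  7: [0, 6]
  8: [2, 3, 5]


Visit 1, push [0]
Visit 0, push [7, 6, 5, 2]
Visit 2, push [8, 4, 3]
Visit 3, push [8]
Visit 8, push [5]
Visit 5, push []
Visit 4, push []
Visit 6, push [7]
Visit 7, push []

DFS order: [1, 0, 2, 3, 8, 5, 4, 6, 7]


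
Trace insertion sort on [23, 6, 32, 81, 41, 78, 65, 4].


Initial: [23, 6, 32, 81, 41, 78, 65, 4]
Insert 6: [6, 23, 32, 81, 41, 78, 65, 4]
Insert 32: [6, 23, 32, 81, 41, 78, 65, 4]
Insert 81: [6, 23, 32, 81, 41, 78, 65, 4]
Insert 41: [6, 23, 32, 41, 81, 78, 65, 4]
Insert 78: [6, 23, 32, 41, 78, 81, 65, 4]
Insert 65: [6, 23, 32, 41, 65, 78, 81, 4]
Insert 4: [4, 6, 23, 32, 41, 65, 78, 81]

Sorted: [4, 6, 23, 32, 41, 65, 78, 81]


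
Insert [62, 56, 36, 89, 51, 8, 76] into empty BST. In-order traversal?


Insert 62: root
Insert 56: L from 62
Insert 36: L from 62 -> L from 56
Insert 89: R from 62
Insert 51: L from 62 -> L from 56 -> R from 36
Insert 8: L from 62 -> L from 56 -> L from 36
Insert 76: R from 62 -> L from 89

In-order: [8, 36, 51, 56, 62, 76, 89]


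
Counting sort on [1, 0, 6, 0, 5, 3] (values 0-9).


Input: [1, 0, 6, 0, 5, 3]
Counts: [2, 1, 0, 1, 0, 1, 1, 0, 0, 0]

Sorted: [0, 0, 1, 3, 5, 6]


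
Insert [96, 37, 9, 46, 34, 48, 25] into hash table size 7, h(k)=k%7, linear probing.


Insert 96: h=5 -> slot 5
Insert 37: h=2 -> slot 2
Insert 9: h=2, 1 probes -> slot 3
Insert 46: h=4 -> slot 4
Insert 34: h=6 -> slot 6
Insert 48: h=6, 1 probes -> slot 0
Insert 25: h=4, 4 probes -> slot 1

Table: [48, 25, 37, 9, 46, 96, 34]


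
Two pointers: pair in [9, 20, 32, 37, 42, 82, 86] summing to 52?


lo=0(9)+hi=6(86)=95
lo=0(9)+hi=5(82)=91
lo=0(9)+hi=4(42)=51
lo=1(20)+hi=4(42)=62
lo=1(20)+hi=3(37)=57
lo=1(20)+hi=2(32)=52

Yes: 20+32=52


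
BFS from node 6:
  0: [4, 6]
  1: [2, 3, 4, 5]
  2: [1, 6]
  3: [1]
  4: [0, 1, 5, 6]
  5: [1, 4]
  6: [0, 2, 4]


Visit 6, enqueue [0, 2, 4]
Visit 0, enqueue []
Visit 2, enqueue [1]
Visit 4, enqueue [5]
Visit 1, enqueue [3]
Visit 5, enqueue []
Visit 3, enqueue []

BFS order: [6, 0, 2, 4, 1, 5, 3]


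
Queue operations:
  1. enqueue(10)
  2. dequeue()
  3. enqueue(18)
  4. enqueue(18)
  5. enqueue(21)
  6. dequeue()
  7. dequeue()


enqueue(10) -> [10]
dequeue()->10, []
enqueue(18) -> [18]
enqueue(18) -> [18, 18]
enqueue(21) -> [18, 18, 21]
dequeue()->18, [18, 21]
dequeue()->18, [21]

Final queue: [21]


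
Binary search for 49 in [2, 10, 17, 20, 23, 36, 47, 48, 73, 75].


Step 1: lo=0, hi=9, mid=4, val=23
Step 2: lo=5, hi=9, mid=7, val=48
Step 3: lo=8, hi=9, mid=8, val=73

Not found
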